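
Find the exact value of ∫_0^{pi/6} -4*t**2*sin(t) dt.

-4*sqrt(3) - 2*pi/3 + sqrt(3)*pi**2/18 + 8

Integrate by parts twice (u = t^2, dv = -4*sin(t) dt).
An antiderivative is F(t) = 4*t**2*cos(t) - 8*t*sin(t) - 8*cos(t).
Then F(pi/6) - F(0) = (-4*sqrt(3) - 2*pi/3 + sqrt(3)*pi**2/18) - (-8) = -4*sqrt(3) - 2*pi/3 + sqrt(3)*pi**2/18 + 8.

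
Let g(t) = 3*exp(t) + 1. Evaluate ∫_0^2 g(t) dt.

-1 + 3*exp(2)

An antiderivative is F(t) = t + 3*exp(t).
Then F(2) - F(0) = (2 + 3*exp(2)) - (3) = -1 + 3*exp(2).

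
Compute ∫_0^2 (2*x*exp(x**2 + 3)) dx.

Let u = x**2 + 3, so du = 2*x dx. When x = 0, u = 3; when x = 2, u = 7.
The integral becomes ∫ exp(u) du from 3 to 7, with antiderivative exp(u).
Back in x: F(x) = exp(x**2 + 3).
Then F(2) - F(0) = (exp(7)) - (exp(3)) = -exp(3) + exp(7).

-exp(3) + exp(7)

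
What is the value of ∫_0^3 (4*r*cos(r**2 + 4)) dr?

2*sin(13) - 2*sin(4)

Let u = r**2 + 4, so du = 2*r dr. When r = 0, u = 4; when r = 3, u = 13.
The integral becomes 2·∫ cos(u) du from 4 to 13, with antiderivative 2*sin(u).
Back in r: F(r) = 2*sin(r**2 + 4).
Then F(3) - F(0) = (2*sin(13)) - (2*sin(4)) = 2*sin(13) - 2*sin(4).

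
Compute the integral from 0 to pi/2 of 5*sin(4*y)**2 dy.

Use the identity sin^2(4*y) = (1 - cos(8*y))/2.
An antiderivative is F(y) = 5*y/2 - 5*sin(8*y)/16.
Then F(pi/2) - F(0) = (5*pi/4) - (0) = 5*pi/4.

5*pi/4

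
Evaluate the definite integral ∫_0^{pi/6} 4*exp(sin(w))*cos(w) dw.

-4 + 4*exp(1/2)

Let u = sin(w), so du = cos(w) dw. When w = 0, u = 0; when w = pi/6, u = 1/2.
The integral becomes 4·∫ exp(u) du from 0 to 1/2, with antiderivative 4*exp(u).
Back in w: F(w) = 4*exp(sin(w)).
Then F(pi/6) - F(0) = (4*exp(1/2)) - (4) = -4 + 4*exp(1/2).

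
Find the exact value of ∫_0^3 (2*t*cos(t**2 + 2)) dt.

sin(11) - sin(2)

Let u = t**2 + 2, so du = 2*t dt. When t = 0, u = 2; when t = 3, u = 11.
The integral becomes ∫ cos(u) du from 2 to 11, with antiderivative sin(u).
Back in t: F(t) = sin(t**2 + 2).
Then F(3) - F(0) = (sin(11)) - (sin(2)) = sin(11) - sin(2).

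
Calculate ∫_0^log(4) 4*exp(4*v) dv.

255

Let u = exp(v), so du = exp(v) dv. When v = 0, u = 1; when v = log(4), u = 4.
The integral becomes 4·∫ u**3 du from 1 to 4, with antiderivative u**4.
Back in v: F(v) = exp(4*v).
Then F(log(4)) - F(0) = (256) - (1) = 255.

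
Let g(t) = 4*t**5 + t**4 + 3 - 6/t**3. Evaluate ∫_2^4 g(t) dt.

By the power rule, an antiderivative is F(t) = 2*t**6/3 + t**5/5 + 3*t + 3/t**2.
Then F(4) - F(2) = (707437/240) - (3349/60) = 231347/80.

231347/80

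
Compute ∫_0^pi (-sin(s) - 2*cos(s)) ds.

-2

An antiderivative is F(s) = -2*sin(s) + cos(s).
Then F(pi) - F(0) = (-1) - (1) = -2.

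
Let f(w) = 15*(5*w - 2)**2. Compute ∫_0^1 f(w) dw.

35

Let u = 5*w - 2, so du = 5 dw. When w = 0, u = -2; when w = 1, u = 3.
The integral becomes 3·∫ u**2 du from -2 to 3, with antiderivative u**3.
Back in w: F(w) = (5*w - 2)**3.
Then F(1) - F(0) = (27) - (-8) = 35.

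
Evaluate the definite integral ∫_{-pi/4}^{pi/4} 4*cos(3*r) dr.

4*sqrt(2)/3

An antiderivative is F(r) = 4*sin(3*r)/3.
Then F(pi/4) - F(-pi/4) = (2*sqrt(2)/3) - (-2*sqrt(2)/3) = 4*sqrt(2)/3.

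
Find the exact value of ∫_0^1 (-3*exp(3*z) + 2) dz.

3 - exp(3)

An antiderivative is F(z) = -exp(3*z) + 2*z.
Then F(1) - F(0) = (2 - exp(3)) - (-1) = 3 - exp(3).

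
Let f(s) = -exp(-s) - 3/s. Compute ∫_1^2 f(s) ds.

An antiderivative is F(s) = -3*log(s) + exp(-s).
Then F(2) - F(1) = (-3*log(2) + exp(-2)) - (exp(-1)) = -3*log(2) - exp(-1) + exp(-2).

-3*log(2) - exp(-1) + exp(-2)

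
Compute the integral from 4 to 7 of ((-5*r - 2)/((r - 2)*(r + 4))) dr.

-3*log(11) - 2*log(5) + 11*log(2)

Factor the denominator: r**2 + 2*r - 8 = (r + 4)(r - 2).
Partial fractions: (-5*r - 2)/((r - 2)*(r + 4)) = -3/(r + 4) - 2/(r - 2).
An antiderivative is F(r) = -2*log(r - 2) - 3*log(r + 4).
Then F(7) - F(4) = (-3*log(11) - 2*log(5)) - (-11*log(2)) = -3*log(11) - 2*log(5) + 11*log(2).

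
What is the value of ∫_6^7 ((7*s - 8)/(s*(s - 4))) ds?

-7*log(2) + 3*log(3) + 2*log(7)

Factor the denominator: s**2 - 4*s = s(s - 4).
Partial fractions: (7*s - 8)/(s*(s - 4)) = 2/s + 5/(s - 4).
An antiderivative is F(s) = 2*log(s) + 5*log(s - 4).
Then F(7) - F(6) = (2*log(7) + 5*log(3)) - (2*log(3) + 7*log(2)) = -7*log(2) + 3*log(3) + 2*log(7).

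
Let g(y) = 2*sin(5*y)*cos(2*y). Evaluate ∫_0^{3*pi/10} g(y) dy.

sqrt(2*sqrt(5) + 10)/21 + 10/21

Use the identity sin(5*y)cos(2*y) = [sin(7*y) + sin(3*y)]/2.
An antiderivative is F(y) = -cos(3*y)/3 - cos(7*y)/7.
Then F(3*pi/10) - F(0) = (sqrt(2*sqrt(5) + 10)/21) - (-10/21) = sqrt(2*sqrt(5) + 10)/21 + 10/21.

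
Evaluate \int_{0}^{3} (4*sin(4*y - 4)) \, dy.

Let u = 4*y - 4, so du = 4 dy. When y = 0, u = -4; when y = 3, u = 8.
The integral becomes ∫ sin(u) du from -4 to 8, with antiderivative -cos(u).
Back in y: F(y) = -cos(4*y - 4).
Then F(3) - F(0) = (-cos(8)) - (-cos(4)) = cos(4) - cos(8).

cos(4) - cos(8)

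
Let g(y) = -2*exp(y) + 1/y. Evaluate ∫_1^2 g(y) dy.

An antiderivative is F(y) = -2*exp(y) + log(y).
Then F(2) - F(1) = (-2*exp(2) + log(2)) - (-2*exp(1)) = -2*exp(2) + log(2) + 2*exp(1).

-2*exp(2) + log(2) + 2*exp(1)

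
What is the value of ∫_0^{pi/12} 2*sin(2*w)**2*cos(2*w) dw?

1/24

Let u = sin(2*w), so du = 2*cos(2*w) dw. When w = 0, u = 0; when w = pi/12, u = 1/2.
The integral becomes ∫ u**2 du from 0 to 1/2, with antiderivative u**3/3.
Back in w: F(w) = sin(2*w)**3/3.
Then F(pi/12) - F(0) = (1/24) - (0) = 1/24.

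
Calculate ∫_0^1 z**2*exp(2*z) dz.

-1/4 + exp(2)/4

Integrate by parts twice (u = z^2, dv = exp(2*z) dz).
An antiderivative is F(z) = (2*z**2 - 2*z + 1)*exp(2*z)/4.
Then F(1) - F(0) = (exp(2)/4) - (1/4) = -1/4 + exp(2)/4.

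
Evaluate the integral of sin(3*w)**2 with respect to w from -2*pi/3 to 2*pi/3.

Use the identity sin^2(3*w) = (1 - cos(6*w))/2.
An antiderivative is F(w) = w/2 - sin(6*w)/12.
Then F(2*pi/3) - F(-2*pi/3) = (pi/3) - (-pi/3) = 2*pi/3.

2*pi/3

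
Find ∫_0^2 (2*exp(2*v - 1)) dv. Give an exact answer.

-(1 - exp(4))*exp(-1)

Let u = 2*v - 1, so du = 2 dv. When v = 0, u = -1; when v = 2, u = 3.
The integral becomes ∫ exp(u) du from -1 to 3, with antiderivative exp(u).
Back in v: F(v) = exp(2*v - 1).
Then F(2) - F(0) = (exp(3)) - (exp(-1)) = -(1 - exp(4))*exp(-1).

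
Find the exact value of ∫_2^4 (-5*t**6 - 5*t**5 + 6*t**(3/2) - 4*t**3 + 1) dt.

By the power rule, an antiderivative is F(t) = -5*t**7/7 - 5*t**6/6 + 12*t**(5/2)/5 - t**4 + t.
Then F(4) - F(2) = (-1605596/105) - (-3334/21 + 48*sqrt(2)/5) = -529642/35 - 48*sqrt(2)/5.

-529642/35 - 48*sqrt(2)/5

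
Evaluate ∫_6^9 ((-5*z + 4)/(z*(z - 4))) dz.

-4*log(5) - log(3) + 5*log(2)

Factor the denominator: z**2 - 4*z = z(z - 4).
Partial fractions: (-5*z + 4)/(z*(z - 4)) = -1/z - 4/(z - 4).
An antiderivative is F(z) = -log(z) - 4*log(z - 4).
Then F(9) - F(6) = (-4*log(5) - 2*log(3)) - (-log(96)) = -4*log(5) - log(3) + 5*log(2).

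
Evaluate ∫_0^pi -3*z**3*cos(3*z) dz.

-4/9 + pi**2

Integrate by parts 3 times (u = z^3, dv = -3*cos(3*z) dz).
An antiderivative is F(z) = -z**3*sin(3*z) - z**2*cos(3*z) + 2*z*sin(3*z)/3 + 2*cos(3*z)/9.
Then F(pi) - F(0) = (-2/9 + pi**2) - (2/9) = -4/9 + pi**2.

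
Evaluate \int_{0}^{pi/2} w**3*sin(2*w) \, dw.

Integrate by parts 3 times (u = w^3, dv = sin(2*w) dw).
An antiderivative is F(w) = -w**3*cos(2*w)/2 + 3*w**2*sin(2*w)/4 + 3*w*cos(2*w)/4 - 3*sin(2*w)/8.
Then F(pi/2) - F(0) = (pi*(-6 + pi**2)/16) - (0) = pi*(-6 + pi**2)/16.

pi*(-6 + pi**2)/16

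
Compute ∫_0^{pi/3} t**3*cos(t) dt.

Integrate by parts 3 times (u = t^3, dv = cos(t) dt).
An antiderivative is F(t) = t**3*sin(t) + 3*t**2*cos(t) - 6*t*sin(t) - 6*cos(t).
Then F(pi/3) - F(0) = (-sqrt(3)*pi - 3 + sqrt(3)*pi**3/54 + pi**2/6) - (-6) = -sqrt(3)*pi + sqrt(3)*pi**3/54 + pi**2/6 + 3.

-sqrt(3)*pi + sqrt(3)*pi**3/54 + pi**2/6 + 3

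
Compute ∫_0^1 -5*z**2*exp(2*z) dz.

5/4 - 5*exp(2)/4

Integrate by parts twice (u = z^2, dv = -5*exp(2*z) dz).
An antiderivative is F(z) = (-10*z**2 + 10*z - 5)*exp(2*z)/4.
Then F(1) - F(0) = (-5*exp(2)/4) - (-5/4) = 5/4 - 5*exp(2)/4.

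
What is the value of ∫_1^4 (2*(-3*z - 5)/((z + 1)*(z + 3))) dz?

-4*log(7) - 2*log(5) + 10*log(2)

Factor the denominator: z**2 + 4*z + 3 = (z + 3)(z + 1).
Partial fractions: 2*(-3*z - 5)/((z + 1)*(z + 3)) = -4/(z + 3) - 2/(z + 1).
An antiderivative is F(z) = -2*log(z + 1) - 4*log(z + 3).
Then F(4) - F(1) = (-4*log(7) - 2*log(5)) - (-10*log(2)) = -4*log(7) - 2*log(5) + 10*log(2).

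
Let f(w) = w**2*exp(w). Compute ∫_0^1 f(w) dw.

Integrate by parts twice (u = w^2, dv = exp(w) dw).
An antiderivative is F(w) = (w**2 - 2*w + 2)*exp(w).
Then F(1) - F(0) = (E) - (2) = -2 + E.

-2 + E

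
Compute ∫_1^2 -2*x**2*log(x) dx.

Integrate by parts once (u = ln x, dv = -2*x**2 dx).
An antiderivative is F(x) = -2*x**3*(3*log(x) - 1)/9.
Then F(2) - F(1) = (16/9 - 16*log(2)/3) - (2/9) = 14/9 - 16*log(2)/3.

14/9 - 16*log(2)/3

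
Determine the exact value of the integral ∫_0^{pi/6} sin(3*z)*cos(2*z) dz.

Use the identity sin(3*z)cos(2*z) = [sin(5*z) + sin(z)]/2.
An antiderivative is F(z) = -cos(z)/2 - cos(5*z)/10.
Then F(pi/6) - F(0) = (-sqrt(3)/5) - (-3/5) = 3/5 - sqrt(3)/5.

3/5 - sqrt(3)/5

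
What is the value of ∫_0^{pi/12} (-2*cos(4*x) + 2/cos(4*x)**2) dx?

sqrt(3)/4

An antiderivative is F(x) = -sin(4*x)/2 + tan(4*x)/2.
Then F(pi/12) - F(0) = (sqrt(3)/4) - (0) = sqrt(3)/4.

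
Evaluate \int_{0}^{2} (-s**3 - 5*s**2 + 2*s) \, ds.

By the power rule, an antiderivative is F(s) = -s**4/4 - 5*s**3/3 + s**2.
Then F(2) - F(0) = (-40/3) - (0) = -40/3.

-40/3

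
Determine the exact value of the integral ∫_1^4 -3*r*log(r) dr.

45/4 - 48*log(2)

Integrate by parts once (u = ln r, dv = -3*r dr).
An antiderivative is F(r) = -3*r**2*(2*log(r) - 1)/4.
Then F(4) - F(1) = (12 - 48*log(2)) - (3/4) = 45/4 - 48*log(2).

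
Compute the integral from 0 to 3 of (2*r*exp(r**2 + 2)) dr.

-exp(2) + exp(11)

Let u = r**2 + 2, so du = 2*r dr. When r = 0, u = 2; when r = 3, u = 11.
The integral becomes ∫ exp(u) du from 2 to 11, with antiderivative exp(u).
Back in r: F(r) = exp(r**2 + 2).
Then F(3) - F(0) = (exp(11)) - (exp(2)) = -exp(2) + exp(11).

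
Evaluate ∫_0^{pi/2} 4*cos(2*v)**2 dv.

pi

Use the identity cos^2(2*v) = (1 + cos(4*v))/2.
An antiderivative is F(v) = 2*v + sin(4*v)/2.
Then F(pi/2) - F(0) = (pi) - (0) = pi.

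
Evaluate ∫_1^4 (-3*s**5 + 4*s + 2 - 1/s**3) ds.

-64383/32

By the power rule, an antiderivative is F(s) = -s**6/2 + 2*s**2 + 2*s + 1/(2*s**2).
Then F(4) - F(1) = (-64255/32) - (4) = -64383/32.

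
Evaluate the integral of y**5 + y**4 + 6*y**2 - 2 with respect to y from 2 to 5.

34401/10

By the power rule, an antiderivative is F(y) = y**6/6 + y**5/5 + 2*y**3 - 2*y.
Then F(5) - F(2) = (20815/6) - (436/15) = 34401/10.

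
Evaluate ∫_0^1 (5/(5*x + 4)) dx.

log(9/4)

Let u = 5*x + 4, so du = 5 dx. When x = 0, u = 4; when x = 1, u = 9.
The integral becomes ∫ 1/u du from 4 to 9, with antiderivative log(u).
Back in x: F(x) = log(5*x + 4).
Then F(1) - F(0) = (log(9)) - (log(4)) = log(9/4).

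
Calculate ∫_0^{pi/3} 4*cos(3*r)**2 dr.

2*pi/3

Use the identity cos^2(3*r) = (1 + cos(6*r))/2.
An antiderivative is F(r) = 2*r + sin(6*r)/3.
Then F(pi/3) - F(0) = (2*pi/3) - (0) = 2*pi/3.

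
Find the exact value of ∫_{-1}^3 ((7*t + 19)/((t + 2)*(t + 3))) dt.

2*log(3) + 5*log(5)

Factor the denominator: t**2 + 5*t + 6 = (t + 3)(t + 2).
Partial fractions: (7*t + 19)/((t + 2)*(t + 3)) = 2/(t + 3) + 5/(t + 2).
An antiderivative is F(t) = 5*log(t + 2) + 2*log(t + 3).
Then F(3) - F(-1) = (2*log(2) + 2*log(3) + 5*log(5)) - (log(4)) = 2*log(3) + 5*log(5).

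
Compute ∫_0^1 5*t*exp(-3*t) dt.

5/9 - 20*exp(-3)/9

Integrate by parts once (u = t, dv = 5*exp(-3*t) dt).
An antiderivative is F(t) = (-15*t - 5)*exp(-3*t)/9.
Then F(1) - F(0) = (-20*exp(-3)/9) - (-5/9) = 5/9 - 20*exp(-3)/9.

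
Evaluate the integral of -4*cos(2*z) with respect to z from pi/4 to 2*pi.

An antiderivative is F(z) = -2*sin(2*z).
Then F(2*pi) - F(pi/4) = (0) - (-2) = 2.

2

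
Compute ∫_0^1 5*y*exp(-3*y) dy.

5/9 - 20*exp(-3)/9

Integrate by parts once (u = y, dv = 5*exp(-3*y) dy).
An antiderivative is F(y) = (-15*y - 5)*exp(-3*y)/9.
Then F(1) - F(0) = (-20*exp(-3)/9) - (-5/9) = 5/9 - 20*exp(-3)/9.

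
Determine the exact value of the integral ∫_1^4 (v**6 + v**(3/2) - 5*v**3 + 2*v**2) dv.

By the power rule, an antiderivative is F(v) = v**7/7 + 2*v**(5/2)/5 - 5*v**4/4 + 2*v**3/3.
Then F(4) - F(1) = (217984/105) - (-17/420) = 290651/140.

290651/140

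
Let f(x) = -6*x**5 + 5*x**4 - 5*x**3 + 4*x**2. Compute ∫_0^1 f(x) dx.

By the power rule, an antiderivative is F(x) = -x**6 + x**5 - 5*x**4/4 + 4*x**3/3.
Then F(1) - F(0) = (1/12) - (0) = 1/12.

1/12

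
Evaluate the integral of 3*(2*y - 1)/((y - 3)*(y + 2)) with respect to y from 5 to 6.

Factor the denominator: y**2 - y - 6 = (y + 2)(y - 3).
Partial fractions: 3*(2*y - 1)/((y - 3)*(y + 2)) = 3/(y + 2) + 3/(y - 3).
An antiderivative is F(y) = 3*log(y - 3) + 3*log(y + 2).
Then F(6) - F(5) = (3*log(3) + 9*log(2)) - (3*log(2) + 3*log(7)) = -3*log(7) + 3*log(3) + 6*log(2).

-3*log(7) + 3*log(3) + 6*log(2)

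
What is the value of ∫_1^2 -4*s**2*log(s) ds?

28/9 - 32*log(2)/3

Integrate by parts once (u = ln s, dv = -4*s**2 ds).
An antiderivative is F(s) = -4*s**3*(3*log(s) - 1)/9.
Then F(2) - F(1) = (32/9 - 32*log(2)/3) - (4/9) = 28/9 - 32*log(2)/3.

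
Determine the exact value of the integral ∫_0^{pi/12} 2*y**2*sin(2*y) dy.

-1/2 - sqrt(3)*pi**2/288 + pi/24 + sqrt(3)/4

Integrate by parts twice (u = y^2, dv = 2*sin(2*y) dy).
An antiderivative is F(y) = -y**2*cos(2*y) + y*sin(2*y) + cos(2*y)/2.
Then F(pi/12) - F(0) = (-sqrt(3)*pi**2/288 + pi/24 + sqrt(3)/4) - (1/2) = -1/2 - sqrt(3)*pi**2/288 + pi/24 + sqrt(3)/4.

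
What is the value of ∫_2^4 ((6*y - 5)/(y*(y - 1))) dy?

Factor the denominator: y**2 - y = y(y - 1).
Partial fractions: (6*y - 5)/(y*(y - 1)) = 5/y + 1/(y - 1).
An antiderivative is F(y) = 5*log(y) + log(y - 1).
Then F(4) - F(2) = (log(3) + 10*log(2)) - (log(32)) = log(96).

log(96)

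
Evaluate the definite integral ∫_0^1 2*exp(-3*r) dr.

2/3 - 2*exp(-3)/3

An antiderivative is F(r) = -2*exp(-3*r)/3.
Then F(1) - F(0) = (-2*exp(-3)/3) - (-2/3) = 2/3 - 2*exp(-3)/3.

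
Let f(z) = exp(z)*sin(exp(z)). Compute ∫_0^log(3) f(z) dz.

Let u = exp(z), so du = exp(z) dz. When z = 0, u = 1; when z = log(3), u = 3.
The integral becomes ∫ sin(u) du from 1 to 3, with antiderivative -cos(u).
Back in z: F(z) = -cos(exp(z)).
Then F(log(3)) - F(0) = (-cos(3)) - (-cos(1)) = cos(1) - cos(3).

cos(1) - cos(3)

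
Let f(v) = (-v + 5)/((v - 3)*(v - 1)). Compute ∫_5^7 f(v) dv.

Factor the denominator: v**2 - 4*v + 3 = (v - 1)(v - 3).
Partial fractions: (-v + 5)/((v - 3)*(v - 1)) = -2/(v - 1) + 1/(v - 3).
An antiderivative is F(v) = log(v - 3) - 2*log(v - 1).
Then F(7) - F(5) = (-log(9)) - (-log(8)) = log(8/9).

log(8/9)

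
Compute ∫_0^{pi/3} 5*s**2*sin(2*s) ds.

Integrate by parts twice (u = s^2, dv = 5*sin(2*s) ds).
An antiderivative is F(s) = -5*s**2*cos(2*s)/2 + 5*s*sin(2*s)/2 + 5*cos(2*s)/4.
Then F(pi/3) - F(0) = (-5/8 + 5*pi**2/36 + 5*sqrt(3)*pi/12) - (5/4) = -15/8 + 5*pi**2/36 + 5*sqrt(3)*pi/12.

-15/8 + 5*pi**2/36 + 5*sqrt(3)*pi/12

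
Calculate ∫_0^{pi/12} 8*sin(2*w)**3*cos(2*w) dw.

1/16

Let u = sin(2*w), so du = 2*cos(2*w) dw. When w = 0, u = 0; when w = pi/12, u = 1/2.
The integral becomes 4·∫ u**3 du from 0 to 1/2, with antiderivative u**4.
Back in w: F(w) = sin(2*w)**4.
Then F(pi/12) - F(0) = (1/16) - (0) = 1/16.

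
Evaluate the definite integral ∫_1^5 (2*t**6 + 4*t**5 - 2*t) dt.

228992/7

By the power rule, an antiderivative is F(t) = 2*t**7/7 + 2*t**6/3 - t**2.
Then F(5) - F(1) = (686975/21) - (-1/21) = 228992/7.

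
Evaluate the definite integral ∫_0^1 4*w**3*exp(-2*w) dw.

3/2 - 19*exp(-2)/2

Integrate by parts 3 times (u = w^3, dv = 4*exp(-2*w) dw).
An antiderivative is F(w) = (-4*w**3 - 6*w**2 - 6*w - 3)*exp(-2*w)/2.
Then F(1) - F(0) = (-19*exp(-2)/2) - (-3/2) = 3/2 - 19*exp(-2)/2.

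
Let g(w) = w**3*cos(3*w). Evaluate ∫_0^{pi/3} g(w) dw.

Integrate by parts 3 times (u = w^3, dv = cos(3*w) dw).
An antiderivative is F(w) = w**3*sin(3*w)/3 + w**2*cos(3*w)/3 - 2*w*sin(3*w)/9 - 2*cos(3*w)/27.
Then F(pi/3) - F(0) = (2/27 - pi**2/27) - (-2/27) = 4/27 - pi**2/27.

4/27 - pi**2/27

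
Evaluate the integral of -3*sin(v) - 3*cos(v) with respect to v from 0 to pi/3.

-3*sqrt(3)/2 - 3/2

An antiderivative is F(v) = -3*sin(v) + 3*cos(v).
Then F(pi/3) - F(0) = (3/2 - 3*sqrt(3)/2) - (3) = -3*sqrt(3)/2 - 3/2.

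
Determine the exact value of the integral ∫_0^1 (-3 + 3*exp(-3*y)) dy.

An antiderivative is F(y) = -3*y - exp(-3*y).
Then F(1) - F(0) = (-3 - exp(-3)) - (-1) = -2 - exp(-3).

-2 - exp(-3)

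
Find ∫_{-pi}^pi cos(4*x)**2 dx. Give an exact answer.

pi

Use the identity cos^2(4*x) = (1 + cos(8*x))/2.
An antiderivative is F(x) = x/2 + sin(8*x)/16.
Then F(pi) - F(-pi) = (pi/2) - (-pi/2) = pi.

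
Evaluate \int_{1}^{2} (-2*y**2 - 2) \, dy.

By the power rule, an antiderivative is F(y) = -2*y**3/3 - 2*y.
Then F(2) - F(1) = (-28/3) - (-8/3) = -20/3.

-20/3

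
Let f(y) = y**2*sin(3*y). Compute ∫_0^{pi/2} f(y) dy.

-pi/9 - 2/27

Integrate by parts twice (u = y^2, dv = sin(3*y) dy).
An antiderivative is F(y) = -y**2*cos(3*y)/3 + 2*y*sin(3*y)/9 + 2*cos(3*y)/27.
Then F(pi/2) - F(0) = (-pi/9) - (2/27) = -pi/9 - 2/27.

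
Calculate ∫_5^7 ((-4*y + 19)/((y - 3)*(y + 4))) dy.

Factor the denominator: y**2 + y - 12 = (y + 4)(y - 3).
Partial fractions: (-4*y + 19)/((y - 3)*(y + 4)) = -5/(y + 4) + 1/(y - 3).
An antiderivative is F(y) = log(y - 3) - 5*log(y + 4).
Then F(7) - F(5) = (-5*log(11) + 2*log(2)) - (-10*log(3) + log(2)) = -5*log(11) + log(2) + 10*log(3).

-5*log(11) + log(2) + 10*log(3)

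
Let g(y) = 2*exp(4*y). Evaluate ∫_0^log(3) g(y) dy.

40

Let u = exp(y), so du = exp(y) dy. When y = 0, u = 1; when y = log(3), u = 3.
The integral becomes 2·∫ u**3 du from 1 to 3, with antiderivative u**4/2.
Back in y: F(y) = exp(4*y)/2.
Then F(log(3)) - F(0) = (81/2) - (1/2) = 40.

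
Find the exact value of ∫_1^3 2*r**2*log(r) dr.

Integrate by parts once (u = ln r, dv = 2*r**2 dr).
An antiderivative is F(r) = 2*r**3*(3*log(r) - 1)/9.
Then F(3) - F(1) = (-6 + 18*log(3)) - (-2/9) = -52/9 + 18*log(3).

-52/9 + 18*log(3)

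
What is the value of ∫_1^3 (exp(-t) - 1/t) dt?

-log(3) - exp(-3) + exp(-1)

An antiderivative is F(t) = -log(t) - exp(-t).
Then F(3) - F(1) = (-log(3) - exp(-3)) - (-exp(-1)) = -log(3) - exp(-3) + exp(-1).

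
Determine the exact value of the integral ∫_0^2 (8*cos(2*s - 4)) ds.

4*sin(4)

Let u = 2*s - 4, so du = 2 ds. When s = 0, u = -4; when s = 2, u = 0.
The integral becomes 4·∫ cos(u) du from -4 to 0, with antiderivative 4*sin(u).
Back in s: F(s) = 4*sin(2*s - 4).
Then F(2) - F(0) = (0) - (-4*sin(4)) = 4*sin(4).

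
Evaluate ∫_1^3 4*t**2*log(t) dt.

Integrate by parts once (u = ln t, dv = 4*t**2 dt).
An antiderivative is F(t) = 4*t**3*(3*log(t) - 1)/9.
Then F(3) - F(1) = (-12 + 36*log(3)) - (-4/9) = -104/9 + 36*log(3).

-104/9 + 36*log(3)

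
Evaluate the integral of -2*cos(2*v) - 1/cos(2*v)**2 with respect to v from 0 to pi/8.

-sqrt(2)/2 - 1/2

An antiderivative is F(v) = -sin(2*v) - tan(2*v)/2.
Then F(pi/8) - F(0) = (-sqrt(2)/2 - 1/2) - (0) = -sqrt(2)/2 - 1/2.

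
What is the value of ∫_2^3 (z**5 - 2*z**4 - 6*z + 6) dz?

By the power rule, an antiderivative is F(z) = z**6/6 - 2*z**5/5 - 3*z**2 + 6*z.
Then F(3) - F(2) = (153/10) - (-32/15) = 523/30.

523/30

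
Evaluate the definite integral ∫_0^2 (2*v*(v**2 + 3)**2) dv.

Let u = v**2 + 3, so du = 2*v dv. When v = 0, u = 3; when v = 2, u = 7.
The integral becomes ∫ u**2 du from 3 to 7, with antiderivative u**3/3.
Back in v: F(v) = (v**2 + 3)**3/3.
Then F(2) - F(0) = (343/3) - (9) = 316/3.

316/3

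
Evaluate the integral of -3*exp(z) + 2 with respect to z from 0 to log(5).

An antiderivative is F(z) = 2*z - 3*exp(z).
Then F(log(5)) - F(0) = (-15 + log(25)) - (-3) = -12 + 2*log(5).

-12 + 2*log(5)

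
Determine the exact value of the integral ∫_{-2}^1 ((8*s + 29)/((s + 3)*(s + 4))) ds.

Factor the denominator: s**2 + 7*s + 12 = (s + 4)(s + 3).
Partial fractions: (8*s + 29)/((s + 3)*(s + 4)) = 3/(s + 4) + 5/(s + 3).
An antiderivative is F(s) = 5*log(s + 3) + 3*log(s + 4).
Then F(1) - F(-2) = (3*log(5) + 10*log(2)) - (log(8)) = 3*log(5) + 7*log(2).

3*log(5) + 7*log(2)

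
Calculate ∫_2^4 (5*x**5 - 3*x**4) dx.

13824/5

By the power rule, an antiderivative is F(x) = 5*x**6/6 - 3*x**5/5.
Then F(4) - F(2) = (41984/15) - (512/15) = 13824/5.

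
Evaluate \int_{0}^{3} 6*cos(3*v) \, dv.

Let u = 3*v, so du = 3 dv. When v = 0, u = 0; when v = 3, u = 9.
The integral becomes 2·∫ cos(u) du from 0 to 9, with antiderivative 2*sin(u).
Back in v: F(v) = 2*sin(3*v).
Then F(3) - F(0) = (2*sin(9)) - (0) = 2*sin(9).

2*sin(9)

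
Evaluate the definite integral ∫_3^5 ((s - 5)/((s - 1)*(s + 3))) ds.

Factor the denominator: s**2 + 2*s - 3 = (s + 3)(s - 1).
Partial fractions: (s - 5)/((s - 1)*(s + 3)) = 2/(s + 3) - 1/(s - 1).
An antiderivative is F(s) = -log(s - 1) + 2*log(s + 3).
Then F(5) - F(3) = (log(16)) - (log(18)) = log(8/9).

log(8/9)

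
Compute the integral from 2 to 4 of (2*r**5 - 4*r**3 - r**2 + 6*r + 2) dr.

By the power rule, an antiderivative is F(r) = r**6/3 - r**4 - r**3/3 + 3*r**2 + 2*r.
Then F(4) - F(2) = (1144) - (56/3) = 3376/3.

3376/3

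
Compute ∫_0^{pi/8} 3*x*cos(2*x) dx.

Integrate by parts once (u = x, dv = 3*cos(2*x) dx).
An antiderivative is F(x) = 3*x*sin(2*x)/2 + 3*cos(2*x)/4.
Then F(pi/8) - F(0) = (3*sqrt(2)*(pi + 4)/32) - (3/4) = -3/4 + 3*sqrt(2)*pi/32 + 3*sqrt(2)/8.

-3/4 + 3*sqrt(2)*pi/32 + 3*sqrt(2)/8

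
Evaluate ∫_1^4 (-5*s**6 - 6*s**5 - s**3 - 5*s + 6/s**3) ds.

-1780305/112

By the power rule, an antiderivative is F(s) = -5*s**7/7 - s**6 - s**4/4 - 5*s**2/2 - 3/s**2.
Then F(4) - F(1) = (-1781141/112) - (-209/28) = -1780305/112.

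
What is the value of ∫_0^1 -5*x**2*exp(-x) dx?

Integrate by parts twice (u = x^2, dv = -5*exp(-x) dx).
An antiderivative is F(x) = (5*x**2 + 10*x + 10)*exp(-x).
Then F(1) - F(0) = (25*exp(-1)) - (10) = -10 + 25*exp(-1).

-10 + 25*exp(-1)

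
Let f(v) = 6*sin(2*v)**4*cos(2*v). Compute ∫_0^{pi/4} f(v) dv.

Let u = sin(2*v), so du = 2*cos(2*v) dv. When v = 0, u = 0; when v = pi/4, u = 1.
The integral becomes 3·∫ u**4 du from 0 to 1, with antiderivative 3*u**5/5.
Back in v: F(v) = 3*sin(2*v)**5/5.
Then F(pi/4) - F(0) = (3/5) - (0) = 3/5.

3/5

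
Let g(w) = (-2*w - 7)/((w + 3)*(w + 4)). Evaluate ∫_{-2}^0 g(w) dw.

-log(6)

Factor the denominator: w**2 + 7*w + 12 = (w + 4)(w + 3).
Partial fractions: (-2*w - 7)/((w + 3)*(w + 4)) = -1/(w + 4) - 1/(w + 3).
An antiderivative is F(w) = -log(w + 3) - log(w + 4).
Then F(0) - F(-2) = (-log(12)) - (-log(2)) = -log(6).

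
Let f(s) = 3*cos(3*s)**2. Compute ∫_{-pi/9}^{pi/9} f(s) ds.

sqrt(3)/4 + pi/3

Use the identity cos^2(3*s) = (1 + cos(6*s))/2.
An antiderivative is F(s) = 3*s/2 + sin(6*s)/4.
Then F(pi/9) - F(-pi/9) = (sqrt(3)/8 + pi/6) - (-pi/6 - sqrt(3)/8) = sqrt(3)/4 + pi/3.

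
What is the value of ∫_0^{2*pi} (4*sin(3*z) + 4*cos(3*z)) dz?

0

An antiderivative is F(z) = 4*sin(3*z)/3 - 4*cos(3*z)/3.
Then F(2*pi) - F(0) = (-4/3) - (-4/3) = 0.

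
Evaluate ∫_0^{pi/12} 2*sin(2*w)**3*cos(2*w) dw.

Let u = sin(2*w), so du = 2*cos(2*w) dw. When w = 0, u = 0; when w = pi/12, u = 1/2.
The integral becomes ∫ u**3 du from 0 to 1/2, with antiderivative u**4/4.
Back in w: F(w) = sin(2*w)**4/4.
Then F(pi/12) - F(0) = (1/64) - (0) = 1/64.

1/64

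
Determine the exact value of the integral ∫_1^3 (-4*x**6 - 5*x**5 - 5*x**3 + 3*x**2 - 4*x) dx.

By the power rule, an antiderivative is F(x) = -4*x**7/7 - 5*x**6/6 - 5*x**4/4 + x**3 - 2*x**2.
Then F(3) - F(1) = (-54585/28) - (-307/84) = -40862/21.

-40862/21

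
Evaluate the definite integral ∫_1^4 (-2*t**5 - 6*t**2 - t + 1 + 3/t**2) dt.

By the power rule, an antiderivative is F(t) = -t**6/3 - 2*t**3 - t**2/2 + t - 3/t.
Then F(4) - F(1) = (-17977/12) - (-29/6) = -5973/4.

-5973/4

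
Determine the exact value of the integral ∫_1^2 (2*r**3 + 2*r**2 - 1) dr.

By the power rule, an antiderivative is F(r) = r**4/2 + 2*r**3/3 - r.
Then F(2) - F(1) = (34/3) - (1/6) = 67/6.

67/6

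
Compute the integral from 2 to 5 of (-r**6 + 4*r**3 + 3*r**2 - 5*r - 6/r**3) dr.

-7328691/700

By the power rule, an antiderivative is F(r) = -r**7/7 + r**4 + r**3 - 5*r**2/2 + 3/r**2.
Then F(5) - F(2) = (-3665583/350) - (-99/28) = -7328691/700.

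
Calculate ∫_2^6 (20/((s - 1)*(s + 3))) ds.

Factor the denominator: s**2 + 2*s - 3 = (s + 3)(s - 1).
Partial fractions: 20/((s - 1)*(s + 3)) = -5/(s + 3) + 5/(s - 1).
An antiderivative is F(s) = 5*log(s - 1) - 5*log(s + 3).
Then F(6) - F(2) = (-10*log(3) + 5*log(5)) - (-5*log(5)) = -10*log(3) + 10*log(5).

-10*log(3) + 10*log(5)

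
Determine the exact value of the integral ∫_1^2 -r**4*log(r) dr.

Integrate by parts once (u = ln r, dv = -r**4 dr).
An antiderivative is F(r) = -r**5*(5*log(r) - 1)/25.
Then F(2) - F(1) = (32/25 - 32*log(2)/5) - (1/25) = 31/25 - 32*log(2)/5.

31/25 - 32*log(2)/5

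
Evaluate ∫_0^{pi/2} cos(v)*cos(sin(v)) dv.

sin(1)

Let u = sin(v), so du = cos(v) dv. When v = 0, u = 0; when v = pi/2, u = 1.
The integral becomes ∫ cos(u) du from 0 to 1, with antiderivative sin(u).
Back in v: F(v) = sin(sin(v)).
Then F(pi/2) - F(0) = (sin(1)) - (0) = sin(1).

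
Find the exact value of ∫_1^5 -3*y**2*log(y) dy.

124/3 - 125*log(5)

Integrate by parts once (u = ln y, dv = -3*y**2 dy).
An antiderivative is F(y) = -y**3*(3*log(y) - 1)/3.
Then F(5) - F(1) = (125/3 - 125*log(5)) - (1/3) = 124/3 - 125*log(5).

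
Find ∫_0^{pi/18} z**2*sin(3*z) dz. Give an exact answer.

Integrate by parts twice (u = z^2, dv = sin(3*z) dz).
An antiderivative is F(z) = -z**2*cos(3*z)/3 + 2*z*sin(3*z)/9 + 2*cos(3*z)/27.
Then F(pi/18) - F(0) = (-sqrt(3)*pi**2/1944 + pi/162 + sqrt(3)/27) - (2/27) = -2/27 - sqrt(3)*pi**2/1944 + pi/162 + sqrt(3)/27.

-2/27 - sqrt(3)*pi**2/1944 + pi/162 + sqrt(3)/27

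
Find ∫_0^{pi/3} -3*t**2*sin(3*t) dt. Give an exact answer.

Integrate by parts twice (u = t^2, dv = -3*sin(3*t) dt).
An antiderivative is F(t) = t**2*cos(3*t) - 2*t*sin(3*t)/3 - 2*cos(3*t)/9.
Then F(pi/3) - F(0) = (2/9 - pi**2/9) - (-2/9) = 4/9 - pi**2/9.

4/9 - pi**2/9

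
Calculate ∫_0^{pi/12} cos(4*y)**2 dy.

Use the identity cos^2(4*y) = (1 + cos(8*y))/2.
An antiderivative is F(y) = y/2 + sin(8*y)/16.
Then F(pi/12) - F(0) = (sqrt(3)/32 + pi/24) - (0) = sqrt(3)/32 + pi/24.

sqrt(3)/32 + pi/24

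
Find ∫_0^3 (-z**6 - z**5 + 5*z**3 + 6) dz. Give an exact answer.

-8811/28

By the power rule, an antiderivative is F(z) = -z**7/7 - z**6/6 + 5*z**4/4 + 6*z.
Then F(3) - F(0) = (-8811/28) - (0) = -8811/28.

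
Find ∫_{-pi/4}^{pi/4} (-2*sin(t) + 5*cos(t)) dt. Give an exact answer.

5*sqrt(2)

An antiderivative is F(t) = 5*sin(t) + 2*cos(t).
Then F(pi/4) - F(-pi/4) = (7*sqrt(2)/2) - (-3*sqrt(2)/2) = 5*sqrt(2).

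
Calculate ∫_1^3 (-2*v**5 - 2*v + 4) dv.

-728/3

By the power rule, an antiderivative is F(v) = -v**6/3 - v**2 + 4*v.
Then F(3) - F(1) = (-240) - (8/3) = -728/3.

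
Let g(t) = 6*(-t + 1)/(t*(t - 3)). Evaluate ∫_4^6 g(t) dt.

Factor the denominator: t**2 - 3*t = t(t - 3).
Partial fractions: 6*(-t + 1)/(t*(t - 3)) = -2/t - 4/(t - 3).
An antiderivative is F(t) = -2*log(t) - 4*log(t - 3).
Then F(6) - F(4) = (-6*log(3) - 2*log(2)) - (-log(16)) = -6*log(3) + 2*log(2).

-6*log(3) + 2*log(2)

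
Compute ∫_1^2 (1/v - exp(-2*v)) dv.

An antiderivative is F(v) = log(v) + exp(-2*v)/2.
Then F(2) - F(1) = (exp(-4)/2 + log(2)) - (exp(-2)/2) = -exp(-2)/2 + exp(-4)/2 + log(2).

-exp(-2)/2 + exp(-4)/2 + log(2)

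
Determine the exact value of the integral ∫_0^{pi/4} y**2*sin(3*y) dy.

Integrate by parts twice (u = y^2, dv = sin(3*y) dy).
An antiderivative is F(y) = -y**2*cos(3*y)/3 + 2*y*sin(3*y)/9 + 2*cos(3*y)/27.
Then F(pi/4) - F(0) = (sqrt(2)*(-32 + 24*pi + 9*pi**2)/864) - (2/27) = -2/27 - sqrt(2)/27 + sqrt(2)*pi/36 + sqrt(2)*pi**2/96.

-2/27 - sqrt(2)/27 + sqrt(2)*pi/36 + sqrt(2)*pi**2/96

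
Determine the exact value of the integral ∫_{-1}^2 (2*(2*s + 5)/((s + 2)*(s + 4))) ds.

Factor the denominator: s**2 + 6*s + 8 = (s + 4)(s + 2).
Partial fractions: 2*(2*s + 5)/((s + 2)*(s + 4)) = 3/(s + 4) + 1/(s + 2).
An antiderivative is F(s) = log(s + 2) + 3*log(s + 4).
Then F(2) - F(-1) = (3*log(3) + 5*log(2)) - (log(27)) = log(32).

log(32)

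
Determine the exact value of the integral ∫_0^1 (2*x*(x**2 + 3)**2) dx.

37/3

Let u = x**2 + 3, so du = 2*x dx. When x = 0, u = 3; when x = 1, u = 4.
The integral becomes ∫ u**2 du from 3 to 4, with antiderivative u**3/3.
Back in x: F(x) = (x**2 + 3)**3/3.
Then F(1) - F(0) = (64/3) - (9) = 37/3.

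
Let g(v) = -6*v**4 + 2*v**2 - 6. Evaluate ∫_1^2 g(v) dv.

-578/15

By the power rule, an antiderivative is F(v) = -6*v**5/5 + 2*v**3/3 - 6*v.
Then F(2) - F(1) = (-676/15) - (-98/15) = -578/15.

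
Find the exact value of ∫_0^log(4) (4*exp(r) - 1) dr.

An antiderivative is F(r) = -r + 4*exp(r).
Then F(log(4)) - F(0) = (16 - log(4)) - (4) = 12 - log(4).

12 - log(4)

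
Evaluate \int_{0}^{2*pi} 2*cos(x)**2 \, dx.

2*pi

Use the identity cos^2(x) = (1 + cos(2*x))/2.
An antiderivative is F(x) = x + sin(2*x)/2.
Then F(2*pi) - F(0) = (2*pi) - (0) = 2*pi.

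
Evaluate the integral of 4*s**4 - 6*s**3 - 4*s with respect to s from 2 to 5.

By the power rule, an antiderivative is F(s) = 4*s**5/5 - 3*s**4/2 - 2*s**2.
Then F(5) - F(2) = (3025/2) - (-32/5) = 15189/10.

15189/10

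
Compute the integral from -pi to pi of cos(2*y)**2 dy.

Use the identity cos^2(2*y) = (1 + cos(4*y))/2.
An antiderivative is F(y) = y/2 + sin(4*y)/8.
Then F(pi) - F(-pi) = (pi/2) - (-pi/2) = pi.

pi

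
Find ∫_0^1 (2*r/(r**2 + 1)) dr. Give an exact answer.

Let u = r**2 + 1, so du = 2*r dr. When r = 0, u = 1; when r = 1, u = 2.
The integral becomes ∫ 1/u du from 1 to 2, with antiderivative log(u).
Back in r: F(r) = log(r**2 + 1).
Then F(1) - F(0) = (log(2)) - (0) = log(2).

log(2)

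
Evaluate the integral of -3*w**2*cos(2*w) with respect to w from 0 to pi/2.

3*pi/4

Integrate by parts twice (u = w^2, dv = -3*cos(2*w) dw).
An antiderivative is F(w) = -3*w**2*sin(2*w)/2 - 3*w*cos(2*w)/2 + 3*sin(2*w)/4.
Then F(pi/2) - F(0) = (3*pi/4) - (0) = 3*pi/4.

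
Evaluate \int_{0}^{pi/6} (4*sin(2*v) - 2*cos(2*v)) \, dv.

1 - sqrt(3)/2

An antiderivative is F(v) = -sin(2*v) - 2*cos(2*v).
Then F(pi/6) - F(0) = (-1 - sqrt(3)/2) - (-2) = 1 - sqrt(3)/2.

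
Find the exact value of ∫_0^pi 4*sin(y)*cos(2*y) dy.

Use the identity sin(y)cos(2*y) = [sin(3*y) + sin(-y)]/2.
An antiderivative is F(y) = 2*cos(y) - 2*cos(3*y)/3.
Then F(pi) - F(0) = (-4/3) - (4/3) = -8/3.

-8/3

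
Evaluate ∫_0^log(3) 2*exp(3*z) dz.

52/3

Let u = exp(z), so du = exp(z) dz. When z = 0, u = 1; when z = log(3), u = 3.
The integral becomes 2·∫ u**2 du from 1 to 3, with antiderivative 2*u**3/3.
Back in z: F(z) = 2*exp(3*z)/3.
Then F(log(3)) - F(0) = (18) - (2/3) = 52/3.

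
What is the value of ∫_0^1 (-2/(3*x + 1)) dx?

-4*log(2)/3

An antiderivative is F(x) = -2*log(3*x + 1)/3.
Then F(1) - F(0) = (-4*log(2)/3) - (0) = -4*log(2)/3.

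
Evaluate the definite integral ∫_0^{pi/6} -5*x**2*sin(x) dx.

-5*sqrt(3) - 5*pi/6 + 5*sqrt(3)*pi**2/72 + 10

Integrate by parts twice (u = x^2, dv = -5*sin(x) dx).
An antiderivative is F(x) = 5*x**2*cos(x) - 10*x*sin(x) - 10*cos(x).
Then F(pi/6) - F(0) = (-5*sqrt(3) - 5*pi/6 + 5*sqrt(3)*pi**2/72) - (-10) = -5*sqrt(3) - 5*pi/6 + 5*sqrt(3)*pi**2/72 + 10.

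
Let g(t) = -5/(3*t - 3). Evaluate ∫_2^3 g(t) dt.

-5*log(2)/3

An antiderivative is F(t) = -5*log(3*t - 3)/3.
Then F(3) - F(2) = (-5*log(6)/3) - (-5*log(3)/3) = -5*log(2)/3.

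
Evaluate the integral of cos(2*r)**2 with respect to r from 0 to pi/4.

Use the identity cos^2(2*r) = (1 + cos(4*r))/2.
An antiderivative is F(r) = r/2 + sin(4*r)/8.
Then F(pi/4) - F(0) = (pi/8) - (0) = pi/8.

pi/8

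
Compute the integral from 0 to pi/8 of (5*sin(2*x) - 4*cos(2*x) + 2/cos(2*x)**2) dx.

An antiderivative is F(x) = -2*sin(2*x) - 5*cos(2*x)/2 + tan(2*x).
Then F(pi/8) - F(0) = (1 - 9*sqrt(2)/4) - (-5/2) = 7/2 - 9*sqrt(2)/4.

7/2 - 9*sqrt(2)/4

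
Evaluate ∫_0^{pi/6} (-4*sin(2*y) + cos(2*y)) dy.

-1 + sqrt(3)/4

An antiderivative is F(y) = sin(2*y)/2 + 2*cos(2*y).
Then F(pi/6) - F(0) = (sqrt(3)/4 + 1) - (2) = -1 + sqrt(3)/4.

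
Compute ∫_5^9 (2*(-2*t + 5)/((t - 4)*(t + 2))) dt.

-3*log(11) - log(5) + 3*log(7)

Factor the denominator: t**2 - 2*t - 8 = (t + 2)(t - 4).
Partial fractions: 2*(-2*t + 5)/((t - 4)*(t + 2)) = -3/(t + 2) - 1/(t - 4).
An antiderivative is F(t) = -log(t - 4) - 3*log(t + 2).
Then F(9) - F(5) = (-3*log(11) - log(5)) - (-3*log(7)) = -3*log(11) - log(5) + 3*log(7).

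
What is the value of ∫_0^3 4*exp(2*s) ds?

-2 + 2*exp(6)

Let u = 2*s, so du = 2 ds. When s = 0, u = 0; when s = 3, u = 6.
The integral becomes 2·∫ exp(u) du from 0 to 6, with antiderivative 2*exp(u).
Back in s: F(s) = 2*exp(2*s).
Then F(3) - F(0) = (2*exp(6)) - (2) = -2 + 2*exp(6).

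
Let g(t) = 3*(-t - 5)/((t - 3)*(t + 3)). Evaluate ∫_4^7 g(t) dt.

Factor the denominator: t**2 - 9 = (t + 3)(t - 3).
Partial fractions: 3*(-t - 5)/((t - 3)*(t + 3)) = 1/(t + 3) - 4/(t - 3).
An antiderivative is F(t) = -4*log(t - 3) + log(t + 3).
Then F(7) - F(4) = (-7*log(2) + log(5)) - (log(7)) = -7*log(2) - log(7) + log(5).

-7*log(2) - log(7) + log(5)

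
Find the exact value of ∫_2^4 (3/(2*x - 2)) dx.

An antiderivative is F(x) = 3*log(2*x - 2)/2.
Then F(4) - F(2) = (3*log(6)/2) - (3*log(2)/2) = 3*log(3)/2.

3*log(3)/2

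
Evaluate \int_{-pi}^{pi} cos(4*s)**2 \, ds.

Use the identity cos^2(4*s) = (1 + cos(8*s))/2.
An antiderivative is F(s) = s/2 + sin(8*s)/16.
Then F(pi) - F(-pi) = (pi/2) - (-pi/2) = pi.

pi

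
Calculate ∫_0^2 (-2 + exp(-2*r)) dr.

An antiderivative is F(r) = -2*r - exp(-2*r)/2.
Then F(2) - F(0) = (-4 - exp(-4)/2) - (-1/2) = -7/2 - exp(-4)/2.

-7/2 - exp(-4)/2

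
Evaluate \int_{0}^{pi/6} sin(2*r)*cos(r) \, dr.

2/3 - sqrt(3)/4

Use the identity sin(2*r)cos(r) = [sin(3*r) + sin(r)]/2.
An antiderivative is F(r) = -cos(r)/2 - cos(3*r)/6.
Then F(pi/6) - F(0) = (-sqrt(3)/4) - (-2/3) = 2/3 - sqrt(3)/4.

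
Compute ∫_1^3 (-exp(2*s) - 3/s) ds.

-exp(6)/2 - log(27) + exp(2)/2

An antiderivative is F(s) = -exp(2*s)/2 - 3*log(s).
Then F(3) - F(1) = (-exp(6)/2 - log(27)) - (-exp(2)/2) = -exp(6)/2 - log(27) + exp(2)/2.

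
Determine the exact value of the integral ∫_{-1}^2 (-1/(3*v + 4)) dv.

-log(10)/3

An antiderivative is F(v) = -log(3*v + 4)/3.
Then F(2) - F(-1) = (-log(10)/3) - (0) = -log(10)/3.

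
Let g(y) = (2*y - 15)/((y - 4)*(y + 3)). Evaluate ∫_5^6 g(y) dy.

-10*log(2) + 6*log(3)

Factor the denominator: y**2 - y - 12 = (y + 3)(y - 4).
Partial fractions: (2*y - 15)/((y - 4)*(y + 3)) = 3/(y + 3) - 1/(y - 4).
An antiderivative is F(y) = -log(y - 4) + 3*log(y + 3).
Then F(6) - F(5) = (-log(2) + 6*log(3)) - (9*log(2)) = -10*log(2) + 6*log(3).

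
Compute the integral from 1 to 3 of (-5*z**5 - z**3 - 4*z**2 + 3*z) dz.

-1948/3

By the power rule, an antiderivative is F(z) = -5*z**6/6 - z**4/4 - 4*z**3/3 + 3*z**2/2.
Then F(3) - F(1) = (-2601/4) - (-11/12) = -1948/3.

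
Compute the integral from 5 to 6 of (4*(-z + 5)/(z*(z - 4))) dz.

-5*log(3) - 4*log(2) + 5*log(5)

Factor the denominator: z**2 - 4*z = z(z - 4).
Partial fractions: 4*(-z + 5)/(z*(z - 4)) = -5/z + 1/(z - 4).
An antiderivative is F(z) = -5*log(z) + log(z - 4).
Then F(6) - F(5) = (-5*log(3) - 4*log(2)) - (-5*log(5)) = -5*log(3) - 4*log(2) + 5*log(5).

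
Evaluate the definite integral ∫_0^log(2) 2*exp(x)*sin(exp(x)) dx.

Let u = exp(x), so du = exp(x) dx. When x = 0, u = 1; when x = log(2), u = 2.
The integral becomes 2·∫ sin(u) du from 1 to 2, with antiderivative -2*cos(u).
Back in x: F(x) = -2*cos(exp(x)).
Then F(log(2)) - F(0) = (-2*cos(2)) - (-2*cos(1)) = -2*cos(2) + 2*cos(1).

-2*cos(2) + 2*cos(1)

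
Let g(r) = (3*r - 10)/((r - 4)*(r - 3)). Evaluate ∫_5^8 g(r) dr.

Factor the denominator: r**2 - 7*r + 12 = (r - 3)(r - 4).
Partial fractions: (3*r - 10)/((r - 4)*(r - 3)) = 1/(r - 3) + 2/(r - 4).
An antiderivative is F(r) = 2*log(r - 4) + log(r - 3).
Then F(8) - F(5) = (log(80)) - (log(2)) = log(40).

log(40)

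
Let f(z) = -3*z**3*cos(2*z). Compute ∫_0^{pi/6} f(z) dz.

-9/16 - pi**2/32 - sqrt(3)*pi**3/288 + 3*sqrt(3)*pi/16

Integrate by parts 3 times (u = z^3, dv = -3*cos(2*z) dz).
An antiderivative is F(z) = -3*z**3*sin(2*z)/2 - 9*z**2*cos(2*z)/4 + 9*z*sin(2*z)/4 + 9*cos(2*z)/8.
Then F(pi/6) - F(0) = (-pi**2/32 - sqrt(3)*pi**3/288 + 9/16 + 3*sqrt(3)*pi/16) - (9/8) = -9/16 - pi**2/32 - sqrt(3)*pi**3/288 + 3*sqrt(3)*pi/16.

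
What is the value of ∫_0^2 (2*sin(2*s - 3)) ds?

cos(3) - cos(1)

Let u = 2*s - 3, so du = 2 ds. When s = 0, u = -3; when s = 2, u = 1.
The integral becomes ∫ sin(u) du from -3 to 1, with antiderivative -cos(u).
Back in s: F(s) = -cos(2*s - 3).
Then F(2) - F(0) = (-cos(1)) - (-cos(3)) = cos(3) - cos(1).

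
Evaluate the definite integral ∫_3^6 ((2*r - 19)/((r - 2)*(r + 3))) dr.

-11*log(2) + 5*log(3)

Factor the denominator: r**2 + r - 6 = (r + 3)(r - 2).
Partial fractions: (2*r - 19)/((r - 2)*(r + 3)) = 5/(r + 3) - 3/(r - 2).
An antiderivative is F(r) = -3*log(r - 2) + 5*log(r + 3).
Then F(6) - F(3) = (-6*log(2) + 10*log(3)) - (5*log(2) + 5*log(3)) = -11*log(2) + 5*log(3).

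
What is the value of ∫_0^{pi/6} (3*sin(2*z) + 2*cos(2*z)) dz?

An antiderivative is F(z) = sin(2*z) - 3*cos(2*z)/2.
Then F(pi/6) - F(0) = (-3/4 + sqrt(3)/2) - (-3/2) = 3/4 + sqrt(3)/2.

3/4 + sqrt(3)/2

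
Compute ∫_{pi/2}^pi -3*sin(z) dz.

An antiderivative is F(z) = 3*cos(z).
Then F(pi) - F(pi/2) = (-3) - (0) = -3.

-3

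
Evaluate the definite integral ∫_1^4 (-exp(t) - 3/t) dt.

-exp(4) - log(64) + exp(1)

An antiderivative is F(t) = -exp(t) - 3*log(t).
Then F(4) - F(1) = (-exp(4) - log(64)) - (-exp(1)) = -exp(4) - log(64) + exp(1).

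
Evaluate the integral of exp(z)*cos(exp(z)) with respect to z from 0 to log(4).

-sin(1) + sin(4)

Let u = exp(z), so du = exp(z) dz. When z = 0, u = 1; when z = log(4), u = 4.
The integral becomes ∫ cos(u) du from 1 to 4, with antiderivative sin(u).
Back in z: F(z) = sin(exp(z)).
Then F(log(4)) - F(0) = (sin(4)) - (sin(1)) = -sin(1) + sin(4).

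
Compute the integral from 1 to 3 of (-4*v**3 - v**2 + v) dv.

By the power rule, an antiderivative is F(v) = -v**4 - v**3/3 + v**2/2.
Then F(3) - F(1) = (-171/2) - (-5/6) = -254/3.

-254/3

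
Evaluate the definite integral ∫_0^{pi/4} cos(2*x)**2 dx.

Use the identity cos^2(2*x) = (1 + cos(4*x))/2.
An antiderivative is F(x) = x/2 + sin(4*x)/8.
Then F(pi/4) - F(0) = (pi/8) - (0) = pi/8.

pi/8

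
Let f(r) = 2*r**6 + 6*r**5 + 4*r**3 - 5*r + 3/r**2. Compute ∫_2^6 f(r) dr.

894167/7

By the power rule, an antiderivative is F(r) = 2*r**7/7 + r**6 + r**4 - 5*r**2/2 - 3/r.
Then F(6) - F(2) = (1789805/14) - (1471/14) = 894167/7.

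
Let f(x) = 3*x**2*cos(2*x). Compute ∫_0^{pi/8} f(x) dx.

Integrate by parts twice (u = x^2, dv = 3*cos(2*x) dx).
An antiderivative is F(x) = 3*x**2*sin(2*x)/2 + 3*x*cos(2*x)/2 - 3*sin(2*x)/4.
Then F(pi/8) - F(0) = (3*sqrt(2)*(-32 + pi**2 + 8*pi)/256) - (0) = 3*sqrt(2)*(-32 + pi**2 + 8*pi)/256.

3*sqrt(2)*(-32 + pi**2 + 8*pi)/256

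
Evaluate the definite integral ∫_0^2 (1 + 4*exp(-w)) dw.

6 - 4*exp(-2)

An antiderivative is F(w) = w - 4*exp(-w).
Then F(2) - F(0) = (2 - 4*exp(-2)) - (-4) = 6 - 4*exp(-2).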